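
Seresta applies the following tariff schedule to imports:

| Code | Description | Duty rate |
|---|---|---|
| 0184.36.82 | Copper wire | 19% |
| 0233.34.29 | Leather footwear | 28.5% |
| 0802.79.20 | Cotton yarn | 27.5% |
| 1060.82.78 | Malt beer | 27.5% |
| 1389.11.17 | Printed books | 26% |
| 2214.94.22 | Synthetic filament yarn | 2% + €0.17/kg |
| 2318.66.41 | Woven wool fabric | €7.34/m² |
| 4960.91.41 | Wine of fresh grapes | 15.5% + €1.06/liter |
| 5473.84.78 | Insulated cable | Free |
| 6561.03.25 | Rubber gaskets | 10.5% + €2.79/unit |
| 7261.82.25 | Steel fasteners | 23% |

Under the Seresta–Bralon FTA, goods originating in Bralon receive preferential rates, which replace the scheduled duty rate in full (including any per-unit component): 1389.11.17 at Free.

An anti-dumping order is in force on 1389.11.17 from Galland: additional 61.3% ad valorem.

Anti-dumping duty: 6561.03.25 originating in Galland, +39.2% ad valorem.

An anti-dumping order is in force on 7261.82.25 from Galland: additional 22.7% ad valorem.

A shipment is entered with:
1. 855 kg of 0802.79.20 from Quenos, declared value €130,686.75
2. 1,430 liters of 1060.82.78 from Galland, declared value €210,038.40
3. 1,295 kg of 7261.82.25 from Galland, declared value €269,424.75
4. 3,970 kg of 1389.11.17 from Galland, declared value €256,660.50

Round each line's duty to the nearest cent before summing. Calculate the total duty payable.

Line 1 (0802.79.20, Quenos, 855 kg, €130,686.75):
Base rate for 0802.79.20 is 27.5%.
Duty = €130,686.75 × 27.5% = €35,938.86.
Line 2 (1060.82.78, Galland, 1,430 liters, €210,038.40):
Base rate for 1060.82.78 is 27.5%.
Duty = €210,038.40 × 27.5% = €57,760.56.
Line 3 (7261.82.25, Galland, 1,295 kg, €269,424.75):
Base rate for 7261.82.25 is 23%.
Additional duty on 7261.82.25 from Galland: +22.7%. Applied ad valorem rate: 23% + 22.7% = 45.7%.
Duty = €269,424.75 × 45.7% = €123,127.11.
Line 4 (1389.11.17, Galland, 3,970 kg, €256,660.50):
Base rate for 1389.11.17 is 26%.
1389.11.17 has an FTA preferential rate, but origin Galland is not Bralon; base rate stands.
Additional duty on 1389.11.17 from Galland: +61.3%. Applied ad valorem rate: 26% + 61.3% = 87.3%.
Duty = €256,660.50 × 87.3% = €224,064.62.
Total = €35,938.86 + €57,760.56 + €123,127.11 + €224,064.62 = €440,891.15.

€440,891.15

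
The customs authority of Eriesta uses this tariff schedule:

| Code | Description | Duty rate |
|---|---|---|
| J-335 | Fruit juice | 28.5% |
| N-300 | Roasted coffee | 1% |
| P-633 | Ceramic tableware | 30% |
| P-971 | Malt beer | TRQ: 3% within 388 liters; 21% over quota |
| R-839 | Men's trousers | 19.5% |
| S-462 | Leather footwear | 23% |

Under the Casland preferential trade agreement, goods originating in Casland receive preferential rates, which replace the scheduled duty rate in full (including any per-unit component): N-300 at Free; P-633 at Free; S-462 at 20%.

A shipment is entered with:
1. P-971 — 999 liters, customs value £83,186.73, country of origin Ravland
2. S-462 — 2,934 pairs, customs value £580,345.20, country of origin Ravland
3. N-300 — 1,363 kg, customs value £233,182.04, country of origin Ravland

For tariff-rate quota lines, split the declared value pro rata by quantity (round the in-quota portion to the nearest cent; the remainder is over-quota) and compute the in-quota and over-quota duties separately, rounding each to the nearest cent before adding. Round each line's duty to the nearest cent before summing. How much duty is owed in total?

£147,464.85

Line 1 (P-971, Ravland, 999 liters, £83,186.73):
Code P-971 is under a tariff-rate quota (threshold 388 liters). In-quota: 388 liters at 3%; over-quota: 611 liters at 21%.
Pro-rata value split: in-quota = £83,186.73 × 388/999 = £32,308.76; over-quota = £83,186.73 − £32,308.76 = £50,877.97.
In-quota duty = £32,308.76 × 3% = £969.26. Over-quota duty = £50,877.97 × 21% = £10,684.37.
Line duty = £969.26 + £10,684.37 = £11,653.63.
Line 2 (S-462, Ravland, 2,934 pairs, £580,345.20):
Base rate for S-462 is 23%.
S-462 has an FTA preferential rate, but origin Ravland is not Casland; base rate stands.
Duty = £580,345.20 × 23% = £133,479.40.
Line 3 (N-300, Ravland, 1,363 kg, £233,182.04):
Base rate for N-300 is 1%.
N-300 has an FTA preferential rate, but origin Ravland is not Casland; base rate stands.
Duty = £233,182.04 × 1% = £2,331.82.
Total = £11,653.63 + £133,479.40 + £2,331.82 = £147,464.85.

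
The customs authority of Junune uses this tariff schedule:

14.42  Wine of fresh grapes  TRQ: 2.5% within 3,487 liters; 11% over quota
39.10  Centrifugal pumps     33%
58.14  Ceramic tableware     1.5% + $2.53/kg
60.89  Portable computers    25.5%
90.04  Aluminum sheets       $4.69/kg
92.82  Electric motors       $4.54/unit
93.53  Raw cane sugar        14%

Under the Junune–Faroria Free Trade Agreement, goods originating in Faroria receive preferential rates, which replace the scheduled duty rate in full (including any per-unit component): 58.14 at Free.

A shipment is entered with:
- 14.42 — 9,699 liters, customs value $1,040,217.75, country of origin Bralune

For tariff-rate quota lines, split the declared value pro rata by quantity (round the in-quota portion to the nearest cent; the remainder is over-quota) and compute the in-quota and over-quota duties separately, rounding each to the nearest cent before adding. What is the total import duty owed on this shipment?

Line 1 (14.42, Bralune, 9,699 liters, $1,040,217.75):
Code 14.42 is under a tariff-rate quota (threshold 3,487 liters). In-quota: 3,487 liters at 2.5%; over-quota: 6,212 liters at 11%.
Pro-rata value split: in-quota = $1,040,217.75 × 3,487/9,699 = $373,980.75; over-quota = $1,040,217.75 − $373,980.75 = $666,237.00.
In-quota duty = $373,980.75 × 2.5% = $9,349.52. Over-quota duty = $666,237.00 × 11% = $73,286.07.
Line duty = $9,349.52 + $73,286.07 = $82,635.59.

$82,635.59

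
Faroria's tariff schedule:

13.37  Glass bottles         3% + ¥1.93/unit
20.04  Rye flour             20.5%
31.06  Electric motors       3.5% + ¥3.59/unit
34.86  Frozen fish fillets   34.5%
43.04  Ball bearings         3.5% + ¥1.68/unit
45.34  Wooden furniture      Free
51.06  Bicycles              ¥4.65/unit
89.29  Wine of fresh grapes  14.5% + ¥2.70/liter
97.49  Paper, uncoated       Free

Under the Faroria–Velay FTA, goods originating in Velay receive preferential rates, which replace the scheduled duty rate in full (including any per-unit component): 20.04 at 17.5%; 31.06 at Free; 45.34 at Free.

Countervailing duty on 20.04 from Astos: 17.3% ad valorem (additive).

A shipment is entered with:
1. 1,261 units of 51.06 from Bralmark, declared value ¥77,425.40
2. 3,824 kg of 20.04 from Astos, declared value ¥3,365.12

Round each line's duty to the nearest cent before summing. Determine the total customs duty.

Line 1 (51.06, Bralmark, 1,261 units, ¥77,425.40):
Base rate for 51.06 is ¥4.65/unit.
Duty = 1,261 × ¥4.65 = ¥5,863.65.
Line 2 (20.04, Astos, 3,824 kg, ¥3,365.12):
Base rate for 20.04 is 20.5%.
20.04 has an FTA preferential rate, but origin Astos is not Velay; base rate stands.
Additional duty on 20.04 from Astos: +17.3%. Applied ad valorem rate: 20.5% + 17.3% = 37.8%.
Duty = ¥3,365.12 × 37.8% = ¥1,272.02.
Total = ¥5,863.65 + ¥1,272.02 = ¥7,135.67.

¥7,135.67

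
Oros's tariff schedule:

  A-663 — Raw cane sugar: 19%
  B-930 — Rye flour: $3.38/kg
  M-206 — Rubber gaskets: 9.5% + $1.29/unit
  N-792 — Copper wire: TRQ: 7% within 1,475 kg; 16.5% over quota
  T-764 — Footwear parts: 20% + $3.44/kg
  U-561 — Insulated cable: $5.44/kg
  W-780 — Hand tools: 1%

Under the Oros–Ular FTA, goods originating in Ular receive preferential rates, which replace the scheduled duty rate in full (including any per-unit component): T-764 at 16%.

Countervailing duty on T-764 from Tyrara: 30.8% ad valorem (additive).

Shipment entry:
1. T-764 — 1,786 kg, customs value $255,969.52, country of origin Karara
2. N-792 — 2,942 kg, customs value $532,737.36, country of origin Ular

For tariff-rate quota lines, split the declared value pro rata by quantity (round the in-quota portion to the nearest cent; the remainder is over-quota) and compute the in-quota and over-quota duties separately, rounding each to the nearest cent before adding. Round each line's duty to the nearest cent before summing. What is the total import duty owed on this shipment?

$119,865.57

Line 1 (T-764, Karara, 1,786 kg, $255,969.52):
Base rate for T-764 is 20% + $3.44/kg.
T-764 has an FTA preferential rate, but origin Karara is not Ular; base rate stands.
The additional-duty order on T-764 targets Tyrara, not Karara; it does not apply.
Duty = $255,969.52 × 20% + 1,786 × $3.44 = $57,337.74.
Line 2 (N-792, Ular, 2,942 kg, $532,737.36):
Code N-792 is under a tariff-rate quota (threshold 1,475 kg). In-quota: 1,475 kg at 7%; over-quota: 1,467 kg at 16.5%.
Pro-rata value split: in-quota = $532,737.36 × 1,475/2,942 = $267,093.00; over-quota = $532,737.36 − $267,093.00 = $265,644.36.
In-quota duty = $267,093.00 × 7% = $18,696.51. Over-quota duty = $265,644.36 × 16.5% = $43,831.32.
Line duty = $18,696.51 + $43,831.32 = $62,527.83.
Total = $57,337.74 + $62,527.83 = $119,865.57.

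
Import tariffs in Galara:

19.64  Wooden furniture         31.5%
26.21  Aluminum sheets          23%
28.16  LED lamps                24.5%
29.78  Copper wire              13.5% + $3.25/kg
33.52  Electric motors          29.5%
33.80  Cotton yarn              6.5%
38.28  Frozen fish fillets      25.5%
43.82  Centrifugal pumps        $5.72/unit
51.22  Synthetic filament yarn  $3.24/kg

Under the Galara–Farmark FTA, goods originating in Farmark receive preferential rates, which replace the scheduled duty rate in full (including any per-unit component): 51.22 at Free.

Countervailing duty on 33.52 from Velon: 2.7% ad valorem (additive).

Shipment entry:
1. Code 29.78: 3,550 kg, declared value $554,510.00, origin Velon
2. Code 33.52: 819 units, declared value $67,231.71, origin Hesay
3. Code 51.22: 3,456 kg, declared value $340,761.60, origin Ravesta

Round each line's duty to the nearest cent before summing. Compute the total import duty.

$117,427.14

Line 1 (29.78, Velon, 3,550 kg, $554,510.00):
Base rate for 29.78 is 13.5% + $3.25/kg.
Duty = $554,510.00 × 13.5% + 3,550 × $3.25 = $86,396.35.
Line 2 (33.52, Hesay, 819 units, $67,231.71):
Base rate for 33.52 is 29.5%.
The additional-duty order on 33.52 targets Velon, not Hesay; it does not apply.
Duty = $67,231.71 × 29.5% = $19,833.35.
Line 3 (51.22, Ravesta, 3,456 kg, $340,761.60):
Base rate for 51.22 is $3.24/kg.
51.22 has an FTA preferential rate, but origin Ravesta is not Farmark; base rate stands.
Duty = 3,456 × $3.24 = $11,197.44.
Total = $86,396.35 + $19,833.35 + $11,197.44 = $117,427.14.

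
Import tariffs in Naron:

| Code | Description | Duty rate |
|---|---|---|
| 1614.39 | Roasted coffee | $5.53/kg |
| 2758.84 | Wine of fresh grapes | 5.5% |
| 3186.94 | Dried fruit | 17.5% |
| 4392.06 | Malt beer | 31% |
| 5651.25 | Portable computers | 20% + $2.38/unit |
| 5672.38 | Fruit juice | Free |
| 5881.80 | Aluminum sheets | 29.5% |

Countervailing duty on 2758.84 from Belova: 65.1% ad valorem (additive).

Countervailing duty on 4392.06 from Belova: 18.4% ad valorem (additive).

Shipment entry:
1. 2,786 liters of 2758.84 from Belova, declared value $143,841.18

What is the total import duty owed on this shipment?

$101,551.87

Line 1 (2758.84, Belova, 2,786 liters, $143,841.18):
Base rate for 2758.84 is 5.5%.
Additional duty on 2758.84 from Belova: +65.1%. Applied ad valorem rate: 5.5% + 65.1% = 70.6%.
Duty = $143,841.18 × 70.6% = $101,551.87.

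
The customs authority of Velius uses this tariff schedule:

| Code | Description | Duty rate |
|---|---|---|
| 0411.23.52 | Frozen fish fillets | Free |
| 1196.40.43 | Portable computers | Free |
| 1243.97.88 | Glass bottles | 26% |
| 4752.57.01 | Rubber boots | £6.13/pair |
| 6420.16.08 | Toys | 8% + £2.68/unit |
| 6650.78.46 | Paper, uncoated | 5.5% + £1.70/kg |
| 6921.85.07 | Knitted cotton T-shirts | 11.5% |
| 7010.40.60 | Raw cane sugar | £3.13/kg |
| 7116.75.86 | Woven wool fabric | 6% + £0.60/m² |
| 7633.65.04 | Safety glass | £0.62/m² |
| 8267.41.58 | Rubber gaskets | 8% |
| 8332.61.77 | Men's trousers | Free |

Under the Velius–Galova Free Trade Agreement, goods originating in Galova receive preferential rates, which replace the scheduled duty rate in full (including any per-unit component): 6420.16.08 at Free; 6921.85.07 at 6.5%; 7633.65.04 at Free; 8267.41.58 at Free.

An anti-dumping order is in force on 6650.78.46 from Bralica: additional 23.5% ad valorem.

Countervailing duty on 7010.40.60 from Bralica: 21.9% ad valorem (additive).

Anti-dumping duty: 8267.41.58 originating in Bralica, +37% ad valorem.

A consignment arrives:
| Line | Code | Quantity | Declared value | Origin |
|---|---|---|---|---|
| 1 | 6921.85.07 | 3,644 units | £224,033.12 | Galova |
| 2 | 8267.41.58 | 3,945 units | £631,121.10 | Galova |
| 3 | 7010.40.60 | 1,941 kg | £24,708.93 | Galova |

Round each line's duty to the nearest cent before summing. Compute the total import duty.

£20,637.48

Line 1 (6921.85.07, Galova, 3,644 units, £224,033.12):
Base rate for 6921.85.07 is 11.5%.
Origin Galova qualifies under the Velius–Galova agreement and 6921.85.07 is covered: preferential rate 6.5% applies instead.
Duty = £224,033.12 × 6.5% = £14,562.15.
Line 2 (8267.41.58, Galova, 3,945 units, £631,121.10):
Base rate for 8267.41.58 is 8%.
Origin Galova qualifies under the Velius–Galova agreement and 8267.41.58 is covered: preferential rate Free applies instead.
The additional-duty order on 8267.41.58 targets Bralica, not Galova; it does not apply.
Duty = £631,121.10 × 0% = £0.00.
Line 3 (7010.40.60, Galova, 1,941 kg, £24,708.93):
Base rate for 7010.40.60 is £3.13/kg.
Origin Galova is the FTA partner but 7010.40.60 is not on the preference list; base rate stands.
The additional-duty order on 7010.40.60 targets Bralica, not Galova; it does not apply.
Duty = 1,941 × £3.13 = £6,075.33.
Total = £14,562.15 + £0.00 + £6,075.33 = £20,637.48.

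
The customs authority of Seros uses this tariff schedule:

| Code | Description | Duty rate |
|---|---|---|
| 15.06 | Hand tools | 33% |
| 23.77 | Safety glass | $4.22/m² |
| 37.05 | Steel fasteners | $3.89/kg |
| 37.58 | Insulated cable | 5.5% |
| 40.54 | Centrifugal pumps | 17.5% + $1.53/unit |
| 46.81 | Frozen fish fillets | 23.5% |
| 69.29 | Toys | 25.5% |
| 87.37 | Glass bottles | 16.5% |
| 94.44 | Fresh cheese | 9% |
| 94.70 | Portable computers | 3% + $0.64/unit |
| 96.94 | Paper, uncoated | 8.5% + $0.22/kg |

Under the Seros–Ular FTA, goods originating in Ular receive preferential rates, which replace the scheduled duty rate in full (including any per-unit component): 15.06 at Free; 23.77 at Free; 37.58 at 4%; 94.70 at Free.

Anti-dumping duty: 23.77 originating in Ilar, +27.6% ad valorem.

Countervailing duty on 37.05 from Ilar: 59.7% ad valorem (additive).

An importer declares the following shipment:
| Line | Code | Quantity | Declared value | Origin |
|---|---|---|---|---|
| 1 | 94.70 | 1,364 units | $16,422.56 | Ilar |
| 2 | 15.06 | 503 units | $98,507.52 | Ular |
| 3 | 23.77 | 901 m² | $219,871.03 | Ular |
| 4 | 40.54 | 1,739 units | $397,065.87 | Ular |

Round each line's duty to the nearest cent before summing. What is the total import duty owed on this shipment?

Line 1 (94.70, Ilar, 1,364 units, $16,422.56):
Base rate for 94.70 is 3% + $0.64/unit.
94.70 has an FTA preferential rate, but origin Ilar is not Ular; base rate stands.
Duty = $16,422.56 × 3% + 1,364 × $0.64 = $1,365.64.
Line 2 (15.06, Ular, 503 units, $98,507.52):
Base rate for 15.06 is 33%.
Origin Ular qualifies under the Seros–Ular agreement and 15.06 is covered: preferential rate Free applies instead.
Duty = $98,507.52 × 0% = $0.00.
Line 3 (23.77, Ular, 901 m², $219,871.03):
Base rate for 23.77 is $4.22/m².
Origin Ular qualifies under the Seros–Ular agreement and 23.77 is covered: preferential rate Free applies instead.
The additional-duty order on 23.77 targets Ilar, not Ular; it does not apply.
Duty = $219,871.03 × 0% = $0.00.
Line 4 (40.54, Ular, 1,739 units, $397,065.87):
Base rate for 40.54 is 17.5% + $1.53/unit.
Origin Ular is the FTA partner but 40.54 is not on the preference list; base rate stands.
Duty = $397,065.87 × 17.5% + 1,739 × $1.53 = $72,147.20.
Total = $1,365.64 + $0.00 + $0.00 + $72,147.20 = $73,512.84.

$73,512.84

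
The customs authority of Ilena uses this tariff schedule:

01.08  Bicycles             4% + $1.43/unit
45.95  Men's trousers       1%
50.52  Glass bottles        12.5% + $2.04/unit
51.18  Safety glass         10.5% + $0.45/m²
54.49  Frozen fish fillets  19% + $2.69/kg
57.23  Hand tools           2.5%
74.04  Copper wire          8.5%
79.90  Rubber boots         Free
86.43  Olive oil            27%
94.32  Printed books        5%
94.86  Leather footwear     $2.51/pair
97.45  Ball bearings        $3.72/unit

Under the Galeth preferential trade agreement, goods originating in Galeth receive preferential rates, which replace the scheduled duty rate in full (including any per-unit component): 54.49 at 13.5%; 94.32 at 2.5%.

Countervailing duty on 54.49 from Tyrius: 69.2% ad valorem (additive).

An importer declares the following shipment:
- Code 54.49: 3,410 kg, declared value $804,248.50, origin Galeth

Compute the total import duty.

Line 1 (54.49, Galeth, 3,410 kg, $804,248.50):
Base rate for 54.49 is 19% + $2.69/kg.
Origin Galeth qualifies under the Ilena–Galeth agreement and 54.49 is covered: preferential rate 13.5% applies instead.
The additional-duty order on 54.49 targets Tyrius, not Galeth; it does not apply.
Duty = $804,248.50 × 13.5% = $108,573.55.

$108,573.55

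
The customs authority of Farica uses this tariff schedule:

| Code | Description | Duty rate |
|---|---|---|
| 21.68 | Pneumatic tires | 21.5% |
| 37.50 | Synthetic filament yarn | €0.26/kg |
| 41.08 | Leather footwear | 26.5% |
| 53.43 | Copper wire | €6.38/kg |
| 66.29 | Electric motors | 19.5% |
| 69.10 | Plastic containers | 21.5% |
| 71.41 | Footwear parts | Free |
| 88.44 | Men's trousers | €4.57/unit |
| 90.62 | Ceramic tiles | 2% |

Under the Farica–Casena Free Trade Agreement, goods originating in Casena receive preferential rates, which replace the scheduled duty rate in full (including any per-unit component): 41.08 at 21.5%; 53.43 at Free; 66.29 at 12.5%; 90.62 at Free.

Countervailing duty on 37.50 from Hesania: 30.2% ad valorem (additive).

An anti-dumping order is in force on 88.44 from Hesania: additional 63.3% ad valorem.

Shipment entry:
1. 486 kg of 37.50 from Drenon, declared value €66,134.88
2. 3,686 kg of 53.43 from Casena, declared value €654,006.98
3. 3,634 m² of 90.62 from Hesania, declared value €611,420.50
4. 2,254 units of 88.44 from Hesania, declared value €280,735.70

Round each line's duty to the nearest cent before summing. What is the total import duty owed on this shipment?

Line 1 (37.50, Drenon, 486 kg, €66,134.88):
Base rate for 37.50 is €0.26/kg.
The additional-duty order on 37.50 targets Hesania, not Drenon; it does not apply.
Duty = 486 × €0.26 = €126.36.
Line 2 (53.43, Casena, 3,686 kg, €654,006.98):
Base rate for 53.43 is €6.38/kg.
Origin Casena qualifies under the Farica–Casena agreement and 53.43 is covered: preferential rate Free applies instead.
Duty = €654,006.98 × 0% = €0.00.
Line 3 (90.62, Hesania, 3,634 m², €611,420.50):
Base rate for 90.62 is 2%.
90.62 has an FTA preferential rate, but origin Hesania is not Casena; base rate stands.
Duty = €611,420.50 × 2% = €12,228.41.
Line 4 (88.44, Hesania, 2,254 units, €280,735.70):
Base rate for 88.44 is €4.57/unit.
Additional duty on 88.44 from Hesania: +63.3% ad valorem. Applied ad valorem rate = 63.3%.
Duty = €280,735.70 × 63.3% + 2,254 × €4.57 = €188,006.48.
Total = €126.36 + €0.00 + €12,228.41 + €188,006.48 = €200,361.25.

€200,361.25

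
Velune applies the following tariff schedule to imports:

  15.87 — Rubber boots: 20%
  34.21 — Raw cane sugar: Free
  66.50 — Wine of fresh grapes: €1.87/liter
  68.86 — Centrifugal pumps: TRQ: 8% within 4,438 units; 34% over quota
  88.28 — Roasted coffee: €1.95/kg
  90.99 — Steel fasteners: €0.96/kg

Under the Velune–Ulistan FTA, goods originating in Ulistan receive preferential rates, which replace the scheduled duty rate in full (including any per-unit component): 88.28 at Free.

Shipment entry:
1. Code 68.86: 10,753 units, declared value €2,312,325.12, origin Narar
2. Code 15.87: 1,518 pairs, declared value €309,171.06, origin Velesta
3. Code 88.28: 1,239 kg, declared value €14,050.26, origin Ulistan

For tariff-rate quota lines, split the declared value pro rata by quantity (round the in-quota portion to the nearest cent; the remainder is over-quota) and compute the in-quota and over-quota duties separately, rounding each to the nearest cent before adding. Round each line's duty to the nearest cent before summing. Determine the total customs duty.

€599,894.39

Line 1 (68.86, Narar, 10,753 units, €2,312,325.12):
Code 68.86 is under a tariff-rate quota (threshold 4,438 units). In-quota: 4,438 units at 8%; over-quota: 6,315 units at 34%.
Pro-rata value split: in-quota = €2,312,325.12 × 4,438/10,753 = €954,347.52; over-quota = €2,312,325.12 − €954,347.52 = €1,357,977.60.
In-quota duty = €954,347.52 × 8% = €76,347.80. Over-quota duty = €1,357,977.60 × 34% = €461,712.38.
Line duty = €76,347.80 + €461,712.38 = €538,060.18.
Line 2 (15.87, Velesta, 1,518 pairs, €309,171.06):
Base rate for 15.87 is 20%.
Duty = €309,171.06 × 20% = €61,834.21.
Line 3 (88.28, Ulistan, 1,239 kg, €14,050.26):
Base rate for 88.28 is €1.95/kg.
Origin Ulistan qualifies under the Velune–Ulistan agreement and 88.28 is covered: preferential rate Free applies instead.
Duty = €14,050.26 × 0% = €0.00.
Total = €538,060.18 + €61,834.21 + €0.00 = €599,894.39.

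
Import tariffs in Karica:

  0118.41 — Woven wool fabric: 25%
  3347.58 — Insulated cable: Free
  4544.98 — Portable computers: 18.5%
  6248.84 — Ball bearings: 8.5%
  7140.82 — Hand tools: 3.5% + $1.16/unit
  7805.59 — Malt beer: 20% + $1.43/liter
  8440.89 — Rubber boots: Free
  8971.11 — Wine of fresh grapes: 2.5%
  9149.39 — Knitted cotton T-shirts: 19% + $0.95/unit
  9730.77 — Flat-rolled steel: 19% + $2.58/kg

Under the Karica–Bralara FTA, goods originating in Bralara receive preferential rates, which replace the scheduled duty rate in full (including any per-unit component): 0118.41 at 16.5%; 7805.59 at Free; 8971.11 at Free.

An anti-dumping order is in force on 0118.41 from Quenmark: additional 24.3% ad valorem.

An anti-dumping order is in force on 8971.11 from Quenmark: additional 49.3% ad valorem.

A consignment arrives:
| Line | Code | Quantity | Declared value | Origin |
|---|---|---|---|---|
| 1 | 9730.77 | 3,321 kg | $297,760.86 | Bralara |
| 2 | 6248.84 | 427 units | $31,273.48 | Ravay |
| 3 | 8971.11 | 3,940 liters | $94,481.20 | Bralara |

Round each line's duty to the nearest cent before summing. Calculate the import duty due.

Line 1 (9730.77, Bralara, 3,321 kg, $297,760.86):
Base rate for 9730.77 is 19% + $2.58/kg.
Origin Bralara is the FTA partner but 9730.77 is not on the preference list; base rate stands.
Duty = $297,760.86 × 19% + 3,321 × $2.58 = $65,142.74.
Line 2 (6248.84, Ravay, 427 units, $31,273.48):
Base rate for 6248.84 is 8.5%.
Duty = $31,273.48 × 8.5% = $2,658.25.
Line 3 (8971.11, Bralara, 3,940 liters, $94,481.20):
Base rate for 8971.11 is 2.5%.
Origin Bralara qualifies under the Karica–Bralara agreement and 8971.11 is covered: preferential rate Free applies instead.
The additional-duty order on 8971.11 targets Quenmark, not Bralara; it does not apply.
Duty = $94,481.20 × 0% = $0.00.
Total = $65,142.74 + $2,658.25 + $0.00 = $67,800.99.

$67,800.99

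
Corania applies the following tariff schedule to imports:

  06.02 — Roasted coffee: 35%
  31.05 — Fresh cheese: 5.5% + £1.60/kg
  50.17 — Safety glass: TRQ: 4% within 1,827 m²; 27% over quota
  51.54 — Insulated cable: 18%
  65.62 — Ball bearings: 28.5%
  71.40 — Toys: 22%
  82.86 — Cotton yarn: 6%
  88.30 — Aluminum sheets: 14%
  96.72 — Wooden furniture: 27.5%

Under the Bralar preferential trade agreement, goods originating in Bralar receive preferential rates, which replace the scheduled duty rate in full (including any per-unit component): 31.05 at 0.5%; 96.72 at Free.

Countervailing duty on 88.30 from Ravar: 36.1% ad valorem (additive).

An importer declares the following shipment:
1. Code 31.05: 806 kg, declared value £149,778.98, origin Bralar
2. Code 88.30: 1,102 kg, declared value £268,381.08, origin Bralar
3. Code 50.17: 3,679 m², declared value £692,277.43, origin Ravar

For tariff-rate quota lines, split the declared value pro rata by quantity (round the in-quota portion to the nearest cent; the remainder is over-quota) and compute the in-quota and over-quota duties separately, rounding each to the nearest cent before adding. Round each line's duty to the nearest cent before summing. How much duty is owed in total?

£146,166.23

Line 1 (31.05, Bralar, 806 kg, £149,778.98):
Base rate for 31.05 is 5.5% + £1.60/kg.
Origin Bralar qualifies under the Corania–Bralar agreement and 31.05 is covered: preferential rate 0.5% applies instead.
Duty = £149,778.98 × 0.5% = £748.89.
Line 2 (88.30, Bralar, 1,102 kg, £268,381.08):
Base rate for 88.30 is 14%.
Origin Bralar is the FTA partner but 88.30 is not on the preference list; base rate stands.
The additional-duty order on 88.30 targets Ravar, not Bralar; it does not apply.
Duty = £268,381.08 × 14% = £37,573.35.
Line 3 (50.17, Ravar, 3,679 m², £692,277.43):
Code 50.17 is under a tariff-rate quota (threshold 1,827 m²). In-quota: 1,827 m² at 4%; over-quota: 1,852 m² at 27%.
Pro-rata value split: in-quota = £692,277.43 × 1,827/3,679 = £343,786.59; over-quota = £692,277.43 − £343,786.59 = £348,490.84.
In-quota duty = £343,786.59 × 4% = £13,751.46. Over-quota duty = £348,490.84 × 27% = £94,092.53.
Line duty = £13,751.46 + £94,092.53 = £107,843.99.
Total = £748.89 + £37,573.35 + £107,843.99 = £146,166.23.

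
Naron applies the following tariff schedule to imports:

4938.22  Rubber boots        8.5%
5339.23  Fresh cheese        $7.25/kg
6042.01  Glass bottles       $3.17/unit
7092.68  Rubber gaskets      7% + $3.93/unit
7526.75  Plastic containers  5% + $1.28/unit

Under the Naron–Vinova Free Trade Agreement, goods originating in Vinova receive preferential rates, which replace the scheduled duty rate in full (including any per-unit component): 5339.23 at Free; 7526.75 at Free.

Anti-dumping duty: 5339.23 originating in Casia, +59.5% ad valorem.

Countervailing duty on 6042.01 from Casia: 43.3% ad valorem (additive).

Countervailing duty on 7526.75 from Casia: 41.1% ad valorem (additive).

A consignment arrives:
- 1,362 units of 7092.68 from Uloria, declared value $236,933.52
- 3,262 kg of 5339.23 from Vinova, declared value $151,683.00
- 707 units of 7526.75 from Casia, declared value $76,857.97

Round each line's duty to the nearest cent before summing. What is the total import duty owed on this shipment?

Line 1 (7092.68, Uloria, 1,362 units, $236,933.52):
Base rate for 7092.68 is 7% + $3.93/unit.
Duty = $236,933.52 × 7% + 1,362 × $3.93 = $21,938.01.
Line 2 (5339.23, Vinova, 3,262 kg, $151,683.00):
Base rate for 5339.23 is $7.25/kg.
Origin Vinova qualifies under the Naron–Vinova agreement and 5339.23 is covered: preferential rate Free applies instead.
The additional-duty order on 5339.23 targets Casia, not Vinova; it does not apply.
Duty = $151,683.00 × 0% = $0.00.
Line 3 (7526.75, Casia, 707 units, $76,857.97):
Base rate for 7526.75 is 5% + $1.28/unit.
7526.75 has an FTA preferential rate, but origin Casia is not Vinova; base rate stands.
Additional duty on 7526.75 from Casia: +41.1%. Applied ad valorem rate: 5% + 41.1% = 46.1%.
Duty = $76,857.97 × 46.1% + 707 × $1.28 = $36,336.48.
Total = $21,938.01 + $0.00 + $36,336.48 = $58,274.49.

$58,274.49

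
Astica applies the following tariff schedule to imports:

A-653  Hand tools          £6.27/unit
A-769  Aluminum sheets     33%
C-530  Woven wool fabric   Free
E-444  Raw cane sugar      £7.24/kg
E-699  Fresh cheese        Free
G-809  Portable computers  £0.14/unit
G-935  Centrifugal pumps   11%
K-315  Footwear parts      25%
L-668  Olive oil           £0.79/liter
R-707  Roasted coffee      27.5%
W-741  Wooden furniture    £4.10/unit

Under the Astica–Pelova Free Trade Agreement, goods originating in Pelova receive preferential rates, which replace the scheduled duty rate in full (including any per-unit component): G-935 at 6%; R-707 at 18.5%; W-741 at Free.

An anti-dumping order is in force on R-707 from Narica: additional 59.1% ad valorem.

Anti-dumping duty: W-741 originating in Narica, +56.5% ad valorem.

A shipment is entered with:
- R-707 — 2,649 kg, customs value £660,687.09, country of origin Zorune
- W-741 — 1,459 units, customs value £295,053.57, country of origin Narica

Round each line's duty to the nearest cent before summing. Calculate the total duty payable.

Line 1 (R-707, Zorune, 2,649 kg, £660,687.09):
Base rate for R-707 is 27.5%.
R-707 has an FTA preferential rate, but origin Zorune is not Pelova; base rate stands.
The additional-duty order on R-707 targets Narica, not Zorune; it does not apply.
Duty = £660,687.09 × 27.5% = £181,688.95.
Line 2 (W-741, Narica, 1,459 units, £295,053.57):
Base rate for W-741 is £4.10/unit.
W-741 has an FTA preferential rate, but origin Narica is not Pelova; base rate stands.
Additional duty on W-741 from Narica: +56.5% ad valorem. Applied ad valorem rate = 56.5%.
Duty = £295,053.57 × 56.5% + 1,459 × £4.10 = £172,687.17.
Total = £181,688.95 + £172,687.17 = £354,376.12.

£354,376.12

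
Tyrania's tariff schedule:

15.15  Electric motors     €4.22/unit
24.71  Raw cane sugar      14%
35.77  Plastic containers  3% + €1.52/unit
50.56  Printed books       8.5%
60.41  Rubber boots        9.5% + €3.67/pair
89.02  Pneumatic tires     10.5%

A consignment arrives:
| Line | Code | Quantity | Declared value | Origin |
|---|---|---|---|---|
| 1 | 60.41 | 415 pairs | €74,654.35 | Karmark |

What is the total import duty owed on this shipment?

Line 1 (60.41, Karmark, 415 pairs, €74,654.35):
Base rate for 60.41 is 9.5% + €3.67/pair.
Duty = €74,654.35 × 9.5% + 415 × €3.67 = €8,615.21.

€8,615.21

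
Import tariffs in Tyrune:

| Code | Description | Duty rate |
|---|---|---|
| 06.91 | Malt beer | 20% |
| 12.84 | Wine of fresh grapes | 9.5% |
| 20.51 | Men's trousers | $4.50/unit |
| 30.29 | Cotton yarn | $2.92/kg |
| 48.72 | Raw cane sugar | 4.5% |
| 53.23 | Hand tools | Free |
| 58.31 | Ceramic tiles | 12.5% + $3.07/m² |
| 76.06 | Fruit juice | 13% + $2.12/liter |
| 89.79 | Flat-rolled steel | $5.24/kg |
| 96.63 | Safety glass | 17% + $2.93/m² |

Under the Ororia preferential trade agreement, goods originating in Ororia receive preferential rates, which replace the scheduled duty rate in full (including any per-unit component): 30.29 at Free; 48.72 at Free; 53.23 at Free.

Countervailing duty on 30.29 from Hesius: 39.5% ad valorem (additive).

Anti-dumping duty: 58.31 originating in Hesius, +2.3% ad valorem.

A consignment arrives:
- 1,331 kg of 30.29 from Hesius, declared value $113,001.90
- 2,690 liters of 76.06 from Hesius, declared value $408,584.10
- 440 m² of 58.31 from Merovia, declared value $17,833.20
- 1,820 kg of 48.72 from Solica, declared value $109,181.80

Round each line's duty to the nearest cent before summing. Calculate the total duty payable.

Line 1 (30.29, Hesius, 1,331 kg, $113,001.90):
Base rate for 30.29 is $2.92/kg.
30.29 has an FTA preferential rate, but origin Hesius is not Ororia; base rate stands.
Additional duty on 30.29 from Hesius: +39.5% ad valorem. Applied ad valorem rate = 39.5%.
Duty = $113,001.90 × 39.5% + 1,331 × $2.92 = $48,522.27.
Line 2 (76.06, Hesius, 2,690 liters, $408,584.10):
Base rate for 76.06 is 13% + $2.12/liter.
Duty = $408,584.10 × 13% + 2,690 × $2.12 = $58,818.73.
Line 3 (58.31, Merovia, 440 m², $17,833.20):
Base rate for 58.31 is 12.5% + $3.07/m².
The additional-duty order on 58.31 targets Hesius, not Merovia; it does not apply.
Duty = $17,833.20 × 12.5% + 440 × $3.07 = $3,579.95.
Line 4 (48.72, Solica, 1,820 kg, $109,181.80):
Base rate for 48.72 is 4.5%.
48.72 has an FTA preferential rate, but origin Solica is not Ororia; base rate stands.
Duty = $109,181.80 × 4.5% = $4,913.18.
Total = $48,522.27 + $58,818.73 + $3,579.95 + $4,913.18 = $115,834.13.

$115,834.13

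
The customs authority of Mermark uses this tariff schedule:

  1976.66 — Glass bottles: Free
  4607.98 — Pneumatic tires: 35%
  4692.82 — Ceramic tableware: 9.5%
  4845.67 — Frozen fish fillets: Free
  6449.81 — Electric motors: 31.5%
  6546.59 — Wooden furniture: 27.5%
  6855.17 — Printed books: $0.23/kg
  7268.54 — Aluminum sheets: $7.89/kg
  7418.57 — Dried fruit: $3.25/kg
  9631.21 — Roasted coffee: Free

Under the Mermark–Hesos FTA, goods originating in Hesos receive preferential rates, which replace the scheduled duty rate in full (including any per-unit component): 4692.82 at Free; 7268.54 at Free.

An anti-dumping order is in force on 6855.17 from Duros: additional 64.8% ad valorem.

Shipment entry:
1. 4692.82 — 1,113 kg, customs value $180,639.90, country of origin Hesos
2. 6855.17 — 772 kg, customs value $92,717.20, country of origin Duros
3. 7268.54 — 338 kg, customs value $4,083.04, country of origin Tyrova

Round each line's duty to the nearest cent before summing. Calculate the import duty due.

Line 1 (4692.82, Hesos, 1,113 kg, $180,639.90):
Base rate for 4692.82 is 9.5%.
Origin Hesos qualifies under the Mermark–Hesos agreement and 4692.82 is covered: preferential rate Free applies instead.
Duty = $180,639.90 × 0% = $0.00.
Line 2 (6855.17, Duros, 772 kg, $92,717.20):
Base rate for 6855.17 is $0.23/kg.
Additional duty on 6855.17 from Duros: +64.8% ad valorem. Applied ad valorem rate = 64.8%.
Duty = $92,717.20 × 64.8% + 772 × $0.23 = $60,258.31.
Line 3 (7268.54, Tyrova, 338 kg, $4,083.04):
Base rate for 7268.54 is $7.89/kg.
7268.54 has an FTA preferential rate, but origin Tyrova is not Hesos; base rate stands.
Duty = 338 × $7.89 = $2,666.82.
Total = $0.00 + $60,258.31 + $2,666.82 = $62,925.13.

$62,925.13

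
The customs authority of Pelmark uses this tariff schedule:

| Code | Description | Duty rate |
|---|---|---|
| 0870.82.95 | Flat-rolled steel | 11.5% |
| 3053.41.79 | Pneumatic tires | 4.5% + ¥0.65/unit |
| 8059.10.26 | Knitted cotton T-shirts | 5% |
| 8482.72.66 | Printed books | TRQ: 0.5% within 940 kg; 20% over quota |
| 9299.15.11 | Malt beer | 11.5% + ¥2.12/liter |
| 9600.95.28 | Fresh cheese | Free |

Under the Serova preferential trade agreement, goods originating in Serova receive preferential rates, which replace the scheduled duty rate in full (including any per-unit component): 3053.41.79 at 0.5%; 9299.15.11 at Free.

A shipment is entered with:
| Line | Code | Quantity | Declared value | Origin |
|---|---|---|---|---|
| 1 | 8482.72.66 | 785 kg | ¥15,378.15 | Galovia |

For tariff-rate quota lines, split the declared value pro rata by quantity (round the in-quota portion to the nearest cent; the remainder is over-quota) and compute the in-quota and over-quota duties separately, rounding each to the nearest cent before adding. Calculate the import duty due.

¥76.89

Line 1 (8482.72.66, Galovia, 785 kg, ¥15,378.15):
Code 8482.72.66 is under a tariff-rate quota (threshold 940 kg). Quantity 785 kg is within the quota, so the in-quota rate 0.5% applies to the full value.
Duty = ¥15,378.15 × 0.5% = ¥76.89.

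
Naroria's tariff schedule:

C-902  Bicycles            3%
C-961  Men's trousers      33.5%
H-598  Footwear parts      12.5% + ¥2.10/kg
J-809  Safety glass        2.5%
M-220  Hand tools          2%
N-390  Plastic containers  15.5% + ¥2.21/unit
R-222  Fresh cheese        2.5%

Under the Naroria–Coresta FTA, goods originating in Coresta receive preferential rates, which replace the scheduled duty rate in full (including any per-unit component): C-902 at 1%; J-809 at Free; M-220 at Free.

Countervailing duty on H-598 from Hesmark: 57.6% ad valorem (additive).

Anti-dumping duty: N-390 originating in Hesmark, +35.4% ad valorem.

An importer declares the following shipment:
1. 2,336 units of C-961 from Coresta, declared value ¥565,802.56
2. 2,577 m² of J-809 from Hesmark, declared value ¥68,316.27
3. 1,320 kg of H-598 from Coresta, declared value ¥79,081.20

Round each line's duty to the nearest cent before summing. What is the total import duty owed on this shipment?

Line 1 (C-961, Coresta, 2,336 units, ¥565,802.56):
Base rate for C-961 is 33.5%.
Origin Coresta is the FTA partner but C-961 is not on the preference list; base rate stands.
Duty = ¥565,802.56 × 33.5% = ¥189,543.86.
Line 2 (J-809, Hesmark, 2,577 m², ¥68,316.27):
Base rate for J-809 is 2.5%.
J-809 has an FTA preferential rate, but origin Hesmark is not Coresta; base rate stands.
Duty = ¥68,316.27 × 2.5% = ¥1,707.91.
Line 3 (H-598, Coresta, 1,320 kg, ¥79,081.20):
Base rate for H-598 is 12.5% + ¥2.10/kg.
Origin Coresta is the FTA partner but H-598 is not on the preference list; base rate stands.
The additional-duty order on H-598 targets Hesmark, not Coresta; it does not apply.
Duty = ¥79,081.20 × 12.5% + 1,320 × ¥2.10 = ¥12,657.15.
Total = ¥189,543.86 + ¥1,707.91 + ¥12,657.15 = ¥203,908.92.

¥203,908.92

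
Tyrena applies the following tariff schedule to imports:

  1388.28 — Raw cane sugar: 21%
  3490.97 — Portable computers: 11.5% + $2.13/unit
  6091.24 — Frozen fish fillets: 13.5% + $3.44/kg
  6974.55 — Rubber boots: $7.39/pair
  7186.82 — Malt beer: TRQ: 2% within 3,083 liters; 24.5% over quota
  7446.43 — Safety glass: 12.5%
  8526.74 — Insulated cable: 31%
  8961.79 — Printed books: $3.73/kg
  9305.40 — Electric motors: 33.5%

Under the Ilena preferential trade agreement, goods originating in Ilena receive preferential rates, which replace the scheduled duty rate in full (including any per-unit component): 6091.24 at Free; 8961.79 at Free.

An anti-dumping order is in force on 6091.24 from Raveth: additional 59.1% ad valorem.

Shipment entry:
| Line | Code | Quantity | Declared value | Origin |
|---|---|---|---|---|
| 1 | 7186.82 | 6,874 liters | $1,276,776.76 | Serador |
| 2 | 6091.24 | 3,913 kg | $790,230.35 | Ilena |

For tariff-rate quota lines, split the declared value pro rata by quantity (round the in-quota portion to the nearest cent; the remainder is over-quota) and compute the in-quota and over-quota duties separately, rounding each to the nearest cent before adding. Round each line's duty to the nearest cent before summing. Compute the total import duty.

Line 1 (7186.82, Serador, 6,874 liters, $1,276,776.76):
Code 7186.82 is under a tariff-rate quota (threshold 3,083 liters). In-quota: 3,083 liters at 2%; over-quota: 3,791 liters at 24.5%.
Pro-rata value split: in-quota = $1,276,776.76 × 3,083/6,874 = $572,636.42; over-quota = $1,276,776.76 − $572,636.42 = $704,140.34.
In-quota duty = $572,636.42 × 2% = $11,452.73. Over-quota duty = $704,140.34 × 24.5% = $172,514.38.
Line duty = $11,452.73 + $172,514.38 = $183,967.11.
Line 2 (6091.24, Ilena, 3,913 kg, $790,230.35):
Base rate for 6091.24 is 13.5% + $3.44/kg.
Origin Ilena qualifies under the Tyrena–Ilena agreement and 6091.24 is covered: preferential rate Free applies instead.
The additional-duty order on 6091.24 targets Raveth, not Ilena; it does not apply.
Duty = $790,230.35 × 0% = $0.00.
Total = $183,967.11 + $0.00 = $183,967.11.

$183,967.11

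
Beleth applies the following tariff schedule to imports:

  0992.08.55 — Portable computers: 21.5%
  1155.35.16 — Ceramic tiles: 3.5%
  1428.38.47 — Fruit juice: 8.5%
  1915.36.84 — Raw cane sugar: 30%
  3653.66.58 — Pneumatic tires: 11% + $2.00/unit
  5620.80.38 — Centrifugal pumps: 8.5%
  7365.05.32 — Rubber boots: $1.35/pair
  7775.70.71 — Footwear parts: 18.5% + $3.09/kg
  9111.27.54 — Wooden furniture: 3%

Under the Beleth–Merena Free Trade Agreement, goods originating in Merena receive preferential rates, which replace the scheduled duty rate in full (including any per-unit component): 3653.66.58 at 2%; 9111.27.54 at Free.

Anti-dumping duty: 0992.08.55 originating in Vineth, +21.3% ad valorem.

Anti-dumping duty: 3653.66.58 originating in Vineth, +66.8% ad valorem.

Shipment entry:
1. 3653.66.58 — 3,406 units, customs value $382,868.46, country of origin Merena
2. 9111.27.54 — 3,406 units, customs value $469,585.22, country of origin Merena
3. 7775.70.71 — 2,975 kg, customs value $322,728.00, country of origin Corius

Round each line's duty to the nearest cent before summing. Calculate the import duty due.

$76,554.80

Line 1 (3653.66.58, Merena, 3,406 units, $382,868.46):
Base rate for 3653.66.58 is 11% + $2.00/unit.
Origin Merena qualifies under the Beleth–Merena agreement and 3653.66.58 is covered: preferential rate 2% applies instead.
The additional-duty order on 3653.66.58 targets Vineth, not Merena; it does not apply.
Duty = $382,868.46 × 2% = $7,657.37.
Line 2 (9111.27.54, Merena, 3,406 units, $469,585.22):
Base rate for 9111.27.54 is 3%.
Origin Merena qualifies under the Beleth–Merena agreement and 9111.27.54 is covered: preferential rate Free applies instead.
Duty = $469,585.22 × 0% = $0.00.
Line 3 (7775.70.71, Corius, 2,975 kg, $322,728.00):
Base rate for 7775.70.71 is 18.5% + $3.09/kg.
Duty = $322,728.00 × 18.5% + 2,975 × $3.09 = $68,897.43.
Total = $7,657.37 + $0.00 + $68,897.43 = $76,554.80.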